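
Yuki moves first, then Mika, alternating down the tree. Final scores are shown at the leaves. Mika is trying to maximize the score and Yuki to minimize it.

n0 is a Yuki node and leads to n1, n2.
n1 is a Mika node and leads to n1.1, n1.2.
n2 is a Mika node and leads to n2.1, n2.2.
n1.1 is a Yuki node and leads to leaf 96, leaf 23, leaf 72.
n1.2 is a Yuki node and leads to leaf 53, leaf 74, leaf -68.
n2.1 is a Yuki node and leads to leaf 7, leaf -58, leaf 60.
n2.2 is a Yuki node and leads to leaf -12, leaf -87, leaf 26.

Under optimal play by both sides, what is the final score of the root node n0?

-58

n1.1 (Yuki): min(96, 23, 72) = 23
n1.2 (Yuki): min(53, 74, -68) = -68
n1 (Mika): max(23, -68) = 23
n2.1 (Yuki): min(7, -58, 60) = -58
n2.2 (Yuki): min(-12, -87, 26) = -87
n2 (Mika): max(-58, -87) = -58
n0 (Yuki): min(23, -58) = -58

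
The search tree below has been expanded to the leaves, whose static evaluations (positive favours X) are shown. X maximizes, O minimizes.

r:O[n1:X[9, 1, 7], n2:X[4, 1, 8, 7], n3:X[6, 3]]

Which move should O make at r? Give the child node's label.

n3

n1 (X): max(9, 1, 7) = 9
n2 (X): max(4, 1, 8, 7) = 8
n3 (X): max(6, 3) = 6
r (O): min(9, 8, 6) = 6
O at r wants the lowest of {n1=9, n2=8, n3=6}, so chooses n3.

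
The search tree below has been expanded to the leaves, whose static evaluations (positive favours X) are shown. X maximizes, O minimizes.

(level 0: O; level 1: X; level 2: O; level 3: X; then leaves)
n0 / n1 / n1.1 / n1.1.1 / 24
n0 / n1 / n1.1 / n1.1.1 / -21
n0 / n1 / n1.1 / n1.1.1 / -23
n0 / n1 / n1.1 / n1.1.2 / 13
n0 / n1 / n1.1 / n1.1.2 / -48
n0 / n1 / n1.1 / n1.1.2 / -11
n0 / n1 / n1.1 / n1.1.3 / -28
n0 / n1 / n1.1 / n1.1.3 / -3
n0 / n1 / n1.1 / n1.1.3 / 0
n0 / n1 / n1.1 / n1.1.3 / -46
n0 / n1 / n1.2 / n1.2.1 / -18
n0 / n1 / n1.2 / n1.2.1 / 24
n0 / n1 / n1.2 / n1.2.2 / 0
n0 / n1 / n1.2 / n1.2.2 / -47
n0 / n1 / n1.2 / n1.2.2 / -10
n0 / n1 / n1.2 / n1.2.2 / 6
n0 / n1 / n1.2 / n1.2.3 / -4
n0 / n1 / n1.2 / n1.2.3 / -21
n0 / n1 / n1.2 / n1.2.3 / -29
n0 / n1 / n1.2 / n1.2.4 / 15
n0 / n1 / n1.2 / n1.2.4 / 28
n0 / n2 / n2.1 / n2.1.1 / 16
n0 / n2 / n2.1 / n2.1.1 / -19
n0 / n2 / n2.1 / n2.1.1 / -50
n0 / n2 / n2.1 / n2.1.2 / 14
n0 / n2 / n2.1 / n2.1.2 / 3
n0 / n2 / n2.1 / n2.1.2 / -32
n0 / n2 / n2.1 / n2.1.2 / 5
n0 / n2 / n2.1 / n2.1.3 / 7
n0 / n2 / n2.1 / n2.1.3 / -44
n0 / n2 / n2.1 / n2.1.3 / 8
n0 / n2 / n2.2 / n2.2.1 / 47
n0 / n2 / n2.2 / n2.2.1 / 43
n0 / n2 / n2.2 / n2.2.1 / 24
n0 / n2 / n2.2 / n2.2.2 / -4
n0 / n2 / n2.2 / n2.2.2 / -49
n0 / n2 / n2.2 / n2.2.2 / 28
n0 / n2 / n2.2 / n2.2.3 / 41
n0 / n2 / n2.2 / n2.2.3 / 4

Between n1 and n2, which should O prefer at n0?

n1.1.1 (X): max(24, -21, -23) = 24
n1.1.2 (X): max(13, -48, -11) = 13
n1.1.3 (X): max(-28, -3, 0, -46) = 0
n1.1 (O): min(24, 13, 0) = 0
n1.2.1 (X): max(-18, 24) = 24
n1.2.2 (X): max(0, -47, -10, 6) = 6
n1.2.3 (X): max(-4, -21, -29) = -4
n1.2.4 (X): max(15, 28) = 28
n1.2 (O): min(24, 6, -4, 28) = -4
n1 (X): max(0, -4) = 0
n2.1.1 (X): max(16, -19, -50) = 16
n2.1.2 (X): max(14, 3, -32, 5) = 14
n2.1.3 (X): max(7, -44, 8) = 8
n2.1 (O): min(16, 14, 8) = 8
n2.2.1 (X): max(47, 43, 24) = 47
n2.2.2 (X): max(-4, -49, 28) = 28
n2.2.3 (X): max(41, 4) = 41
n2.2 (O): min(47, 28, 41) = 28
n2 (X): max(8, 28) = 28
O prefers the lower value; n1=0, n2=28. n1 is better since 0 < 28.

n1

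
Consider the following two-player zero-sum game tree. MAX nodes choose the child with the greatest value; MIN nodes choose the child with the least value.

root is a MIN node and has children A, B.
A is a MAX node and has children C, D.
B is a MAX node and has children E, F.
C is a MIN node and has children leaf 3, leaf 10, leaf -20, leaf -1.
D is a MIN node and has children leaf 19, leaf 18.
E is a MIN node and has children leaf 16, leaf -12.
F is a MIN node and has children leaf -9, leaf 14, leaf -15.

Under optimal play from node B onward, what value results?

E (MIN): min(16, -12) = -12
F (MIN): min(-9, 14, -15) = -15
B (MAX): max(-12, -15) = -12

-12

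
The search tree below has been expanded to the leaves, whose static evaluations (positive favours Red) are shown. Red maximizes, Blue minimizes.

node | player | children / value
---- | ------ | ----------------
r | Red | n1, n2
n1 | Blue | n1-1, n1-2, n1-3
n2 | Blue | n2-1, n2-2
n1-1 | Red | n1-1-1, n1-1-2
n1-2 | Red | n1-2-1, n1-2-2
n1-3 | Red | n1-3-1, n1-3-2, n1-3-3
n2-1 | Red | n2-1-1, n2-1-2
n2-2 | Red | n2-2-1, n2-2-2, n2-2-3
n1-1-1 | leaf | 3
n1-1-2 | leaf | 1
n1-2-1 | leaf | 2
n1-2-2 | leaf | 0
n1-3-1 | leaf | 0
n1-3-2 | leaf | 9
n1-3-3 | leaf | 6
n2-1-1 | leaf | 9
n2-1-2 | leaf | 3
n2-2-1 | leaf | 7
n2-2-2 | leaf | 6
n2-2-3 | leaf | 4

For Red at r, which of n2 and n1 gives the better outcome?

n2-1 (Red): max(9, 3) = 9
n2-2 (Red): max(7, 6, 4) = 7
n2 (Blue): min(9, 7) = 7
n1-1 (Red): max(3, 1) = 3
n1-2 (Red): max(2, 0) = 2
n1-3 (Red): max(0, 9, 6) = 9
n1 (Blue): min(3, 2, 9) = 2
Red prefers the higher value; n2=7, n1=2. n2 is better since 7 > 2.

n2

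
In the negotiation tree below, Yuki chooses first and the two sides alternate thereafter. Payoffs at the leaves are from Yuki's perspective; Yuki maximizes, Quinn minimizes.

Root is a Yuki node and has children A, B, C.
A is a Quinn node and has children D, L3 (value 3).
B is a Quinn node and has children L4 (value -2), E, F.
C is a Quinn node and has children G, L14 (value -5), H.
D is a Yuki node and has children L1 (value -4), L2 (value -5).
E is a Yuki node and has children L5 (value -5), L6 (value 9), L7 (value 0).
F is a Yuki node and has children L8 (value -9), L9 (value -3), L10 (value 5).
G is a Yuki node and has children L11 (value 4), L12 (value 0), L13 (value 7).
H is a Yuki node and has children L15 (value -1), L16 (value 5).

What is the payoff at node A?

-4

D (Yuki): max(-4, -5) = -4
A (Quinn): min(-4, 3) = -4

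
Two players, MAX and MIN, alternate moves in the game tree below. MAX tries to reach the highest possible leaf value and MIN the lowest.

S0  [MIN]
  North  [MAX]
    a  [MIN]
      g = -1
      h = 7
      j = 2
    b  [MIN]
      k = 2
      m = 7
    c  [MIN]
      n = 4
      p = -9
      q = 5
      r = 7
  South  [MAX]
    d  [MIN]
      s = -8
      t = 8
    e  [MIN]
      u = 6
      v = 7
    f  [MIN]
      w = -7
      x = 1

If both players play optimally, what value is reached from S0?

a (MIN): min(-1, 7, 2) = -1
b (MIN): min(2, 7) = 2
c (MIN): min(4, -9, 5, 7) = -9
North (MAX): max(-1, 2, -9) = 2
d (MIN): min(-8, 8) = -8
e (MIN): min(6, 7) = 6
f (MIN): min(-7, 1) = -7
South (MAX): max(-8, 6, -7) = 6
S0 (MIN): min(2, 6) = 2

2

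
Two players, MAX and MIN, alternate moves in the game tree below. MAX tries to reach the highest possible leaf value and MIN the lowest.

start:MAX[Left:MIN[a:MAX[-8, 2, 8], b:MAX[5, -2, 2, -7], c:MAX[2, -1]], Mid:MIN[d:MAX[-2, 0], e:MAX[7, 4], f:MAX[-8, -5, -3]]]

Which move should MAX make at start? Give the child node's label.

Left

a (MAX): max(-8, 2, 8) = 8
b (MAX): max(5, -2, 2, -7) = 5
c (MAX): max(2, -1) = 2
Left (MIN): min(8, 5, 2) = 2
d (MAX): max(-2, 0) = 0
e (MAX): max(7, 4) = 7
f (MAX): max(-8, -5, -3) = -3
Mid (MIN): min(0, 7, -3) = -3
start (MAX): max(2, -3) = 2
MAX at start wants the highest of {Left=2, Mid=-3}, so chooses Left.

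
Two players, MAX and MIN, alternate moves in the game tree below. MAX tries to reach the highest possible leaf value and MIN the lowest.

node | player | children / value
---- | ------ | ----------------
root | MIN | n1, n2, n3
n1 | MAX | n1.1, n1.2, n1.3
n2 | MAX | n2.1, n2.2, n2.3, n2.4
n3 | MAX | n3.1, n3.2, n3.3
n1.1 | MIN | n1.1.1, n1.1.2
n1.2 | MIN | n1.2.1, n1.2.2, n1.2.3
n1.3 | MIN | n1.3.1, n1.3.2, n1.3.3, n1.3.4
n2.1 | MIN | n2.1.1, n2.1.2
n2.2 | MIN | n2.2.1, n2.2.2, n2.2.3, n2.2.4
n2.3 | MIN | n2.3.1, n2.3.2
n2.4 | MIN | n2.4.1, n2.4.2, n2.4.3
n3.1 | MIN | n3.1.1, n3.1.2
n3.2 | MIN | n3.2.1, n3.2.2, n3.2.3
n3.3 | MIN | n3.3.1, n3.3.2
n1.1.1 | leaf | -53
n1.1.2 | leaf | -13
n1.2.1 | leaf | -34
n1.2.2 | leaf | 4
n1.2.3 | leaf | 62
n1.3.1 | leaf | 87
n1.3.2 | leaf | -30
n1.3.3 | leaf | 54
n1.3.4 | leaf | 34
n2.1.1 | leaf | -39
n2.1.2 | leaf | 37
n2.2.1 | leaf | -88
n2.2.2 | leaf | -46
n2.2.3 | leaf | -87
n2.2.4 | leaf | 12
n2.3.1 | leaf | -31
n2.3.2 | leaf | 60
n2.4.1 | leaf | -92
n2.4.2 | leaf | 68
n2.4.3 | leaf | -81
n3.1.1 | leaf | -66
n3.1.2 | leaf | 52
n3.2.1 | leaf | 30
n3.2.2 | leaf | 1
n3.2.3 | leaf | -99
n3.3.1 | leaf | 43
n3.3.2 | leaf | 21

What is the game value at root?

n1.1 (MIN): min(-53, -13) = -53
n1.2 (MIN): min(-34, 4, 62) = -34
n1.3 (MIN): min(87, -30, 54, 34) = -30
n1 (MAX): max(-53, -34, -30) = -30
n2.1 (MIN): min(-39, 37) = -39
n2.2 (MIN): min(-88, -46, -87, 12) = -88
n2.3 (MIN): min(-31, 60) = -31
n2.4 (MIN): min(-92, 68, -81) = -92
n2 (MAX): max(-39, -88, -31, -92) = -31
n3.1 (MIN): min(-66, 52) = -66
n3.2 (MIN): min(30, 1, -99) = -99
n3.3 (MIN): min(43, 21) = 21
n3 (MAX): max(-66, -99, 21) = 21
root (MIN): min(-30, -31, 21) = -31

-31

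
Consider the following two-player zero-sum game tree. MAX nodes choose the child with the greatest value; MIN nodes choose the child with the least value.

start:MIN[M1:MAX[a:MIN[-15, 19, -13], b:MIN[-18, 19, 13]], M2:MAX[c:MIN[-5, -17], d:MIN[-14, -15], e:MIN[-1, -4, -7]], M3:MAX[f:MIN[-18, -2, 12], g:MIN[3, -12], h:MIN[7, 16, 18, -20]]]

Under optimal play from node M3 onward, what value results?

f (MIN): min(-18, -2, 12) = -18
g (MIN): min(3, -12) = -12
h (MIN): min(7, 16, 18, -20) = -20
M3 (MAX): max(-18, -12, -20) = -12

-12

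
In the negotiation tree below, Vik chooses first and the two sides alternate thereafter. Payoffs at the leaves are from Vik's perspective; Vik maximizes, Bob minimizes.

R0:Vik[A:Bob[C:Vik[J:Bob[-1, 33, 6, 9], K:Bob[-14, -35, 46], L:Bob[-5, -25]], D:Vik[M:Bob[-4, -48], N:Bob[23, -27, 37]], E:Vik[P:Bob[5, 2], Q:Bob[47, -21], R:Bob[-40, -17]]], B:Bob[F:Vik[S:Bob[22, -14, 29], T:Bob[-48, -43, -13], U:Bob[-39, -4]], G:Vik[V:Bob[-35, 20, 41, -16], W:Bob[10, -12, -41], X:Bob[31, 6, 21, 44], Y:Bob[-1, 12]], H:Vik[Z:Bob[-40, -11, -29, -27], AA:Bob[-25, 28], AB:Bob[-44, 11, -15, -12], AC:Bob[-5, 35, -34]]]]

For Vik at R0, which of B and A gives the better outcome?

B

S (Bob): min(22, -14, 29) = -14
T (Bob): min(-48, -43, -13) = -48
U (Bob): min(-39, -4) = -39
F (Vik): max(-14, -48, -39) = -14
V (Bob): min(-35, 20, 41, -16) = -35
W (Bob): min(10, -12, -41) = -41
X (Bob): min(31, 6, 21, 44) = 6
Y (Bob): min(-1, 12) = -1
G (Vik): max(-35, -41, 6, -1) = 6
Z (Bob): min(-40, -11, -29, -27) = -40
AA (Bob): min(-25, 28) = -25
AB (Bob): min(-44, 11, -15, -12) = -44
AC (Bob): min(-5, 35, -34) = -34
H (Vik): max(-40, -25, -44, -34) = -25
B (Bob): min(-14, 6, -25) = -25
J (Bob): min(-1, 33, 6, 9) = -1
K (Bob): min(-14, -35, 46) = -35
L (Bob): min(-5, -25) = -25
C (Vik): max(-1, -35, -25) = -1
M (Bob): min(-4, -48) = -48
N (Bob): min(23, -27, 37) = -27
D (Vik): max(-48, -27) = -27
P (Bob): min(5, 2) = 2
Q (Bob): min(47, -21) = -21
R (Bob): min(-40, -17) = -40
E (Vik): max(2, -21, -40) = 2
A (Bob): min(-1, -27, 2) = -27
Vik prefers the higher value; B=-25, A=-27. B is better since -25 > -27.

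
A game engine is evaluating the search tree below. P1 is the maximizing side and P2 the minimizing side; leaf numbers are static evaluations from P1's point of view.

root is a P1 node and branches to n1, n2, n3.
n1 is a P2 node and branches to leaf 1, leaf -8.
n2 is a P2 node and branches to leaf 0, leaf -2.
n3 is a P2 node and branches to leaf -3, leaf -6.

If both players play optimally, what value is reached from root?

-2

n1 (P2): min(1, -8) = -8
n2 (P2): min(0, -2) = -2
n3 (P2): min(-3, -6) = -6
root (P1): max(-8, -2, -6) = -2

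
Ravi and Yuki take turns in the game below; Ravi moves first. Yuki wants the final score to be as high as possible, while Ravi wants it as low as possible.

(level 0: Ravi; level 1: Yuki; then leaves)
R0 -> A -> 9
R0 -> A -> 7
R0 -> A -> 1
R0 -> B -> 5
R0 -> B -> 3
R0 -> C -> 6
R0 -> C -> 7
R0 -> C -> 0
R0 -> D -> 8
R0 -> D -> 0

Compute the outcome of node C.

C (Yuki): max(6, 7, 0) = 7

7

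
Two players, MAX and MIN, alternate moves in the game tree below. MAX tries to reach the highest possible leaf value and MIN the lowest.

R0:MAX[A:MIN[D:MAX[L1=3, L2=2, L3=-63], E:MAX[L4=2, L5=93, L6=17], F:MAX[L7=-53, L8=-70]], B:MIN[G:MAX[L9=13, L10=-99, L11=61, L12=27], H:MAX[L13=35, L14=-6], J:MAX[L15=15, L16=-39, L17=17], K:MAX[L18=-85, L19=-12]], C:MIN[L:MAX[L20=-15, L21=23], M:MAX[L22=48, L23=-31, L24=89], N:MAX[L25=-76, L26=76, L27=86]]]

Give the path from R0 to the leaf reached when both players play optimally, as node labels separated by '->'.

R0 -> C -> L -> L21

D (MAX): max(3, 2, -63) = 3
E (MAX): max(2, 93, 17) = 93
F (MAX): max(-53, -70) = -53
A (MIN): min(3, 93, -53) = -53
G (MAX): max(13, -99, 61, 27) = 61
H (MAX): max(35, -6) = 35
J (MAX): max(15, -39, 17) = 17
K (MAX): max(-85, -12) = -12
B (MIN): min(61, 35, 17, -12) = -12
L (MAX): max(-15, 23) = 23
M (MAX): max(48, -31, 89) = 89
N (MAX): max(-76, 76, 86) = 86
C (MIN): min(23, 89, 86) = 23
R0 (MAX): max(-53, -12, 23) = 23
At R0, MAX picks C (highest: 23).
At C, MIN picks L (lowest: 23).
At L, MAX picks L21 (highest: 23).
Terminal value 23.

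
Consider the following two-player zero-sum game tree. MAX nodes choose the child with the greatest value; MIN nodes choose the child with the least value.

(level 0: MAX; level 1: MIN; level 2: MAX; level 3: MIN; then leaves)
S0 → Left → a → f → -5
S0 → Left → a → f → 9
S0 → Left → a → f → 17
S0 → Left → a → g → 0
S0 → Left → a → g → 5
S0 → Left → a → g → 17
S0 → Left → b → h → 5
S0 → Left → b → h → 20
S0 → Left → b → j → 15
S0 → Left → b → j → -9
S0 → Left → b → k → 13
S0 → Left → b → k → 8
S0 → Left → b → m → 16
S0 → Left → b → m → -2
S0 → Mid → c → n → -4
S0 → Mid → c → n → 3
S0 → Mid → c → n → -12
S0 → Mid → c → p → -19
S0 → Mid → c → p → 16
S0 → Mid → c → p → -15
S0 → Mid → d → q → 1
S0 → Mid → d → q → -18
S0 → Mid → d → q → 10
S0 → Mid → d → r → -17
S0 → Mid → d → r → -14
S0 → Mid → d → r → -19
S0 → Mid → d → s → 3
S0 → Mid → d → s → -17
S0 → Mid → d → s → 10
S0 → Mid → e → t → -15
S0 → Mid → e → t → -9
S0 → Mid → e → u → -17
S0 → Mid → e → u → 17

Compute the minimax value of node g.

0

g (MIN): min(0, 5, 17) = 0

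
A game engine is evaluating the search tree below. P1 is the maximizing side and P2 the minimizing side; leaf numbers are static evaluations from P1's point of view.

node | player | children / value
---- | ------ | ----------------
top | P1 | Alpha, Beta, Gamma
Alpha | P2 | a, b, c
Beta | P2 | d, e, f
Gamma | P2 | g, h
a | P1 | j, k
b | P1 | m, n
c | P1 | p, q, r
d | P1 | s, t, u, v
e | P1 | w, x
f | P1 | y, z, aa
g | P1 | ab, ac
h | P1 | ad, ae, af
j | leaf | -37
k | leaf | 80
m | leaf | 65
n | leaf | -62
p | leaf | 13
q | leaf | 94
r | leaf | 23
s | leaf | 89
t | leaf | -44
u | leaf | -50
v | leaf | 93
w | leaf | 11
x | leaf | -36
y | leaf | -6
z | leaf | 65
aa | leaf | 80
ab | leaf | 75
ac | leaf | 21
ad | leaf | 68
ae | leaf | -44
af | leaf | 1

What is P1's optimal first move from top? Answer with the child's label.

a (P1): max(-37, 80) = 80
b (P1): max(65, -62) = 65
c (P1): max(13, 94, 23) = 94
Alpha (P2): min(80, 65, 94) = 65
d (P1): max(89, -44, -50, 93) = 93
e (P1): max(11, -36) = 11
f (P1): max(-6, 65, 80) = 80
Beta (P2): min(93, 11, 80) = 11
g (P1): max(75, 21) = 75
h (P1): max(68, -44, 1) = 68
Gamma (P2): min(75, 68) = 68
top (P1): max(65, 11, 68) = 68
P1 at top wants the highest of {Alpha=65, Beta=11, Gamma=68}, so chooses Gamma.

Gamma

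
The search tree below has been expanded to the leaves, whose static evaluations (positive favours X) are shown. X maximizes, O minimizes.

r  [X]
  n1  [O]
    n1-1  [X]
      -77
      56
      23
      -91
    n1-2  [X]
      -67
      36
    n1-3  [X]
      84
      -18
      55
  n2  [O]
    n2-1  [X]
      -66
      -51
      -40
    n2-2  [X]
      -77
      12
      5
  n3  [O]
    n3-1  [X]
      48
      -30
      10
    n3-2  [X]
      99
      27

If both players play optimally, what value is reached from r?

n1-1 (X): max(-77, 56, 23, -91) = 56
n1-2 (X): max(-67, 36) = 36
n1-3 (X): max(84, -18, 55) = 84
n1 (O): min(56, 36, 84) = 36
n2-1 (X): max(-66, -51, -40) = -40
n2-2 (X): max(-77, 12, 5) = 12
n2 (O): min(-40, 12) = -40
n3-1 (X): max(48, -30, 10) = 48
n3-2 (X): max(99, 27) = 99
n3 (O): min(48, 99) = 48
r (X): max(36, -40, 48) = 48

48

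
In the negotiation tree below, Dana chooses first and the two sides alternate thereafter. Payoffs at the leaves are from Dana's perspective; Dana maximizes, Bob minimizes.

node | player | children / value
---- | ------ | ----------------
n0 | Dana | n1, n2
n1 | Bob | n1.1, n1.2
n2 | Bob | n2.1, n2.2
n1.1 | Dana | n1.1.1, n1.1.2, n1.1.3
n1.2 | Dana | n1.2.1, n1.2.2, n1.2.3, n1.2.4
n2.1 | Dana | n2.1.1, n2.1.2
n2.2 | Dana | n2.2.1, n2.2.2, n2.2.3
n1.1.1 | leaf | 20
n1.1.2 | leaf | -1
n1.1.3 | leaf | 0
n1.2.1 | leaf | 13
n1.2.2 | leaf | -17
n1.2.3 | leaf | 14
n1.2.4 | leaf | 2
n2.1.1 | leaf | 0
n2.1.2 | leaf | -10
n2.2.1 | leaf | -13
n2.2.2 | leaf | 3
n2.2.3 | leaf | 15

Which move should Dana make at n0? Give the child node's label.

n1.1 (Dana): max(20, -1, 0) = 20
n1.2 (Dana): max(13, -17, 14, 2) = 14
n1 (Bob): min(20, 14) = 14
n2.1 (Dana): max(0, -10) = 0
n2.2 (Dana): max(-13, 3, 15) = 15
n2 (Bob): min(0, 15) = 0
n0 (Dana): max(14, 0) = 14
Dana at n0 wants the highest of {n1=14, n2=0}, so chooses n1.

n1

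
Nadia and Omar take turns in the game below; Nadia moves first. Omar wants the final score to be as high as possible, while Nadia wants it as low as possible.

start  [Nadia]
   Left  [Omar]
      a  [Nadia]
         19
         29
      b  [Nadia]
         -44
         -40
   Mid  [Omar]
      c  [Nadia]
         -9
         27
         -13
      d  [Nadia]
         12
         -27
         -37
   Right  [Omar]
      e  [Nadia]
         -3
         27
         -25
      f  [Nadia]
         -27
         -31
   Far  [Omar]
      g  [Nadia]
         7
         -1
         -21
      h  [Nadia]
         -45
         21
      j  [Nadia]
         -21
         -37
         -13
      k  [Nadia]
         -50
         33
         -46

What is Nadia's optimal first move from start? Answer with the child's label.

a (Nadia): min(19, 29) = 19
b (Nadia): min(-44, -40) = -44
Left (Omar): max(19, -44) = 19
c (Nadia): min(-9, 27, -13) = -13
d (Nadia): min(12, -27, -37) = -37
Mid (Omar): max(-13, -37) = -13
e (Nadia): min(-3, 27, -25) = -25
f (Nadia): min(-27, -31) = -31
Right (Omar): max(-25, -31) = -25
g (Nadia): min(7, -1, -21) = -21
h (Nadia): min(-45, 21) = -45
j (Nadia): min(-21, -37, -13) = -37
k (Nadia): min(-50, 33, -46) = -50
Far (Omar): max(-21, -45, -37, -50) = -21
start (Nadia): min(19, -13, -25, -21) = -25
Nadia at start wants the lowest of {Left=19, Mid=-13, Right=-25, Far=-21}, so chooses Right.

Right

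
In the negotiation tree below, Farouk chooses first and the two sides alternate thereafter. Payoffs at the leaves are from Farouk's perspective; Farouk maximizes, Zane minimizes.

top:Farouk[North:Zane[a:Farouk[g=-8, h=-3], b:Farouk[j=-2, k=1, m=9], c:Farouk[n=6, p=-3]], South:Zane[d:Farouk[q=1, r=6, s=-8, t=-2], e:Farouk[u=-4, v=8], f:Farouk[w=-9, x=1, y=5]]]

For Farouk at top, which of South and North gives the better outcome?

South

d (Farouk): max(1, 6, -8, -2) = 6
e (Farouk): max(-4, 8) = 8
f (Farouk): max(-9, 1, 5) = 5
South (Zane): min(6, 8, 5) = 5
a (Farouk): max(-8, -3) = -3
b (Farouk): max(-2, 1, 9) = 9
c (Farouk): max(6, -3) = 6
North (Zane): min(-3, 9, 6) = -3
Farouk prefers the higher value; South=5, North=-3. South is better since 5 > -3.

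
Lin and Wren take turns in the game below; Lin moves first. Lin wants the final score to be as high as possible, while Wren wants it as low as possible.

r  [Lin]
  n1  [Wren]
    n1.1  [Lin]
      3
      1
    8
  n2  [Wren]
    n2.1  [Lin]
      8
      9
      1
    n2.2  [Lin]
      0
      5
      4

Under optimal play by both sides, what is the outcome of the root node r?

n1.1 (Lin): max(3, 1) = 3
n1 (Wren): min(3, 8) = 3
n2.1 (Lin): max(8, 9, 1) = 9
n2.2 (Lin): max(0, 5, 4) = 5
n2 (Wren): min(9, 5) = 5
r (Lin): max(3, 5) = 5

5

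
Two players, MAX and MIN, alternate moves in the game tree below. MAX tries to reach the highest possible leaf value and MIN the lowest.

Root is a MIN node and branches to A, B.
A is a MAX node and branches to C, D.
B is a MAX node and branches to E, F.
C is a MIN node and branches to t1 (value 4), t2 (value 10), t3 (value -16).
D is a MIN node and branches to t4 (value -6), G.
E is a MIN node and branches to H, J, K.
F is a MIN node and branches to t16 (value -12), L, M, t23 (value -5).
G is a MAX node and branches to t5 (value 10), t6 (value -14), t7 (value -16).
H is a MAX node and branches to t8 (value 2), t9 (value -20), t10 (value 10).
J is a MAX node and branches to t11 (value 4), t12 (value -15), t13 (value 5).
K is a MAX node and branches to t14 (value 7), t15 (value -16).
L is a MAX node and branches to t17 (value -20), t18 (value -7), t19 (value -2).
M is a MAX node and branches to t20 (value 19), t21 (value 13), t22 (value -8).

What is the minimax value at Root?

C (MIN): min(4, 10, -16) = -16
G (MAX): max(10, -14, -16) = 10
D (MIN): min(-6, 10) = -6
A (MAX): max(-16, -6) = -6
H (MAX): max(2, -20, 10) = 10
J (MAX): max(4, -15, 5) = 5
K (MAX): max(7, -16) = 7
E (MIN): min(10, 5, 7) = 5
L (MAX): max(-20, -7, -2) = -2
M (MAX): max(19, 13, -8) = 19
F (MIN): min(-12, -2, 19, -5) = -12
B (MAX): max(5, -12) = 5
Root (MIN): min(-6, 5) = -6

-6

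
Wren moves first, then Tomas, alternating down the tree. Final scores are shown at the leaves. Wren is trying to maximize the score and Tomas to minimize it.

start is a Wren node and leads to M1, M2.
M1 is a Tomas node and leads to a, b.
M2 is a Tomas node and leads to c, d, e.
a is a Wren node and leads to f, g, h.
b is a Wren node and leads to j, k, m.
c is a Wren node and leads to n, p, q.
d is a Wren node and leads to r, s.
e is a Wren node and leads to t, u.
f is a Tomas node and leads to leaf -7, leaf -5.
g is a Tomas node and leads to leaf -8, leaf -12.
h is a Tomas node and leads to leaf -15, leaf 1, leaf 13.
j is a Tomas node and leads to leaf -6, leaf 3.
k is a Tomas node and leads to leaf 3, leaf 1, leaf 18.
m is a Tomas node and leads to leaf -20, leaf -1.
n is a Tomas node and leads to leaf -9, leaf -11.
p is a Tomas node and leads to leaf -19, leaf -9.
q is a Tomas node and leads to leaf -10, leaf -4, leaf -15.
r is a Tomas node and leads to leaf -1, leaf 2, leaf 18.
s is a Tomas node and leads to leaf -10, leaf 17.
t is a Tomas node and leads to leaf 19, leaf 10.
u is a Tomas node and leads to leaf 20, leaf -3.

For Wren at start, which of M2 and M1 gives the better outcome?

n (Tomas): min(-9, -11) = -11
p (Tomas): min(-19, -9) = -19
q (Tomas): min(-10, -4, -15) = -15
c (Wren): max(-11, -19, -15) = -11
r (Tomas): min(-1, 2, 18) = -1
s (Tomas): min(-10, 17) = -10
d (Wren): max(-1, -10) = -1
t (Tomas): min(19, 10) = 10
u (Tomas): min(20, -3) = -3
e (Wren): max(10, -3) = 10
M2 (Tomas): min(-11, -1, 10) = -11
f (Tomas): min(-7, -5) = -7
g (Tomas): min(-8, -12) = -12
h (Tomas): min(-15, 1, 13) = -15
a (Wren): max(-7, -12, -15) = -7
j (Tomas): min(-6, 3) = -6
k (Tomas): min(3, 1, 18) = 1
m (Tomas): min(-20, -1) = -20
b (Wren): max(-6, 1, -20) = 1
M1 (Tomas): min(-7, 1) = -7
Wren prefers the higher value; M2=-11, M1=-7. M1 is better since -7 > -11.

M1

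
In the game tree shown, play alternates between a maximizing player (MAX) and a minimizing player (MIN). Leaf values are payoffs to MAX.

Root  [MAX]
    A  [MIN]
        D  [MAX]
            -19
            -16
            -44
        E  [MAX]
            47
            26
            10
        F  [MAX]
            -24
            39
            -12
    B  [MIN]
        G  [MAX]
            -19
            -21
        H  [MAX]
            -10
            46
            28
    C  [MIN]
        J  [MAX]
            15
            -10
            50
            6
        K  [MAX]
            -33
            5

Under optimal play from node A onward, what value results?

-16

D (MAX): max(-19, -16, -44) = -16
E (MAX): max(47, 26, 10) = 47
F (MAX): max(-24, 39, -12) = 39
A (MIN): min(-16, 47, 39) = -16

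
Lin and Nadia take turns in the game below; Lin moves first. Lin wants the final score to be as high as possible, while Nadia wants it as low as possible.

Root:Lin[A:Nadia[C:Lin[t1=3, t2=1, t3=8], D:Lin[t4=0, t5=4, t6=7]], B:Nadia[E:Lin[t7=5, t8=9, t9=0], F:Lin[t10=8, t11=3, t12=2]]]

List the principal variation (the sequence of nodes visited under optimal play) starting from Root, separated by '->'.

Root -> B -> F -> t10

C (Lin): max(3, 1, 8) = 8
D (Lin): max(0, 4, 7) = 7
A (Nadia): min(8, 7) = 7
E (Lin): max(5, 9, 0) = 9
F (Lin): max(8, 3, 2) = 8
B (Nadia): min(9, 8) = 8
Root (Lin): max(7, 8) = 8
At Root, Lin picks B (highest: 8).
At B, Nadia picks F (lowest: 8).
At F, Lin picks t10 (highest: 8).
Terminal value 8.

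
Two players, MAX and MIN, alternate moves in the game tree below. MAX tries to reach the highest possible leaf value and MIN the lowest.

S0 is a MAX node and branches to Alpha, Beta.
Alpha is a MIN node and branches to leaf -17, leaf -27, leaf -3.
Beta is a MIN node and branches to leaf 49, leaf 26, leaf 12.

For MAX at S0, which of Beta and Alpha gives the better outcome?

Beta (MIN): min(49, 26, 12) = 12
Alpha (MIN): min(-17, -27, -3) = -27
MAX prefers the higher value; Beta=12, Alpha=-27. Beta is better since 12 > -27.

Beta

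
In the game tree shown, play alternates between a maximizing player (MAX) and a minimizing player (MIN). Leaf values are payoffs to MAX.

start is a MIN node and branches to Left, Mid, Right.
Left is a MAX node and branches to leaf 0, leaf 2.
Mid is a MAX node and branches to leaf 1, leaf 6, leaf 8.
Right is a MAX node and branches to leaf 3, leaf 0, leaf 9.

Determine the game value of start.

Left (MAX): max(0, 2) = 2
Mid (MAX): max(1, 6, 8) = 8
Right (MAX): max(3, 0, 9) = 9
start (MIN): min(2, 8, 9) = 2

2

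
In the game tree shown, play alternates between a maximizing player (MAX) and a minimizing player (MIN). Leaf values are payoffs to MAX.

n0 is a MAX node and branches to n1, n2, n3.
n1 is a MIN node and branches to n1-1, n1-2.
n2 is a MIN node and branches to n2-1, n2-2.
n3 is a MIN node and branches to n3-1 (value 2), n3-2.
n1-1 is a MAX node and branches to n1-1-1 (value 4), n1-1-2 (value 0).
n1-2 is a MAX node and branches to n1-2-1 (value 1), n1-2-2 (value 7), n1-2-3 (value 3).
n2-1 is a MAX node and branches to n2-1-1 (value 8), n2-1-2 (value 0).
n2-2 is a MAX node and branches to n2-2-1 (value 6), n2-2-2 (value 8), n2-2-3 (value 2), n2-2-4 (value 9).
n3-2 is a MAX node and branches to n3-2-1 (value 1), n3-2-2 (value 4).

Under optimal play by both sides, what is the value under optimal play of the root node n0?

8

n1-1 (MAX): max(4, 0) = 4
n1-2 (MAX): max(1, 7, 3) = 7
n1 (MIN): min(4, 7) = 4
n2-1 (MAX): max(8, 0) = 8
n2-2 (MAX): max(6, 8, 2, 9) = 9
n2 (MIN): min(8, 9) = 8
n3-2 (MAX): max(1, 4) = 4
n3 (MIN): min(2, 4) = 2
n0 (MAX): max(4, 8, 2) = 8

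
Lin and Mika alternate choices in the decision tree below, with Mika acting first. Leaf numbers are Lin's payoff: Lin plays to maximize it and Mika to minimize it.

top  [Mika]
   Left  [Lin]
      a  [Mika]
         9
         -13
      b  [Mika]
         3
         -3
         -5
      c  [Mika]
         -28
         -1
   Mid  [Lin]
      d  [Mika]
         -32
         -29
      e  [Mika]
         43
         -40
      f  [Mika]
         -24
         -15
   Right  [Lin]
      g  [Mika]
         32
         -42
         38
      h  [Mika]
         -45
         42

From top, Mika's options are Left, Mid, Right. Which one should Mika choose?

a (Mika): min(9, -13) = -13
b (Mika): min(3, -3, -5) = -5
c (Mika): min(-28, -1) = -28
Left (Lin): max(-13, -5, -28) = -5
d (Mika): min(-32, -29) = -32
e (Mika): min(43, -40) = -40
f (Mika): min(-24, -15) = -24
Mid (Lin): max(-32, -40, -24) = -24
g (Mika): min(32, -42, 38) = -42
h (Mika): min(-45, 42) = -45
Right (Lin): max(-42, -45) = -42
top (Mika): min(-5, -24, -42) = -42
Mika at top wants the lowest of {Left=-5, Mid=-24, Right=-42}, so chooses Right.

Right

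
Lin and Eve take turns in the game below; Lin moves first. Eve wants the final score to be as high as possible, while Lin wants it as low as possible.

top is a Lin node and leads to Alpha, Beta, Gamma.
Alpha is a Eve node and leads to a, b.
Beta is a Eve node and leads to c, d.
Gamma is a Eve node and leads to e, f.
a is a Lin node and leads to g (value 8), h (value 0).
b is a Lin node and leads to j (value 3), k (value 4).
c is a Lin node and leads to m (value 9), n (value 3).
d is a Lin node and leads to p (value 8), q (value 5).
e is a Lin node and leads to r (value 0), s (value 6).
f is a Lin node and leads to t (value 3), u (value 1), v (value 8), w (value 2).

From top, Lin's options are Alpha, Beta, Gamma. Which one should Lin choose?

a (Lin): min(8, 0) = 0
b (Lin): min(3, 4) = 3
Alpha (Eve): max(0, 3) = 3
c (Lin): min(9, 3) = 3
d (Lin): min(8, 5) = 5
Beta (Eve): max(3, 5) = 5
e (Lin): min(0, 6) = 0
f (Lin): min(3, 1, 8, 2) = 1
Gamma (Eve): max(0, 1) = 1
top (Lin): min(3, 5, 1) = 1
Lin at top wants the lowest of {Alpha=3, Beta=5, Gamma=1}, so chooses Gamma.

Gamma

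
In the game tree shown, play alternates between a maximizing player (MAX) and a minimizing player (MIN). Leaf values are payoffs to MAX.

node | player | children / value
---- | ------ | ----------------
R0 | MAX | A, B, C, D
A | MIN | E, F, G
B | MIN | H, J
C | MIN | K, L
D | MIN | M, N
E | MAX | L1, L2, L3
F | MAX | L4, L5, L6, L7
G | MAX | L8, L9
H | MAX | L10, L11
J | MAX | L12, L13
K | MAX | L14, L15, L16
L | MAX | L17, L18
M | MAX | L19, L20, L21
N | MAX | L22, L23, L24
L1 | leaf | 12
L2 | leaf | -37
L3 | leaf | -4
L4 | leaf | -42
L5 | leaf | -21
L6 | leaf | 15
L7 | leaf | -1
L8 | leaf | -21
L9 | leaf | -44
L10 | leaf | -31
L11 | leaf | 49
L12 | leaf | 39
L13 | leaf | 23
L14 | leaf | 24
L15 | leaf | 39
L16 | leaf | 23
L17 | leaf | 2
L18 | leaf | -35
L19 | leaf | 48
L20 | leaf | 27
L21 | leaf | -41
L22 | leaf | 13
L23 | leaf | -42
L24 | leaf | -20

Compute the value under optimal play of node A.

-21

E (MAX): max(12, -37, -4) = 12
F (MAX): max(-42, -21, 15, -1) = 15
G (MAX): max(-21, -44) = -21
A (MIN): min(12, 15, -21) = -21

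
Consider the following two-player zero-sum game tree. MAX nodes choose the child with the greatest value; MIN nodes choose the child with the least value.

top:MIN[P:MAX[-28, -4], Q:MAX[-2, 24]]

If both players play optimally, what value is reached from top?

-4

P (MAX): max(-28, -4) = -4
Q (MAX): max(-2, 24) = 24
top (MIN): min(-4, 24) = -4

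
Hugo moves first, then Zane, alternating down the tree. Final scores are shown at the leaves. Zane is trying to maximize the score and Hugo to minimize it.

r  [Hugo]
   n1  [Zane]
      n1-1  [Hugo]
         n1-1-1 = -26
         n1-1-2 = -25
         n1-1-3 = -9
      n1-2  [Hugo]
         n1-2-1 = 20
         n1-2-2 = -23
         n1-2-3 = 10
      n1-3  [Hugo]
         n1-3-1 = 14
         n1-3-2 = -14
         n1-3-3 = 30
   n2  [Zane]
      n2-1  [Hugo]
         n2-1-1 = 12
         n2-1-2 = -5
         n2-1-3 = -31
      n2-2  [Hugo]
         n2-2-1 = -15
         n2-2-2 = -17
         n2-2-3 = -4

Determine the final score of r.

-17

n1-1 (Hugo): min(-26, -25, -9) = -26
n1-2 (Hugo): min(20, -23, 10) = -23
n1-3 (Hugo): min(14, -14, 30) = -14
n1 (Zane): max(-26, -23, -14) = -14
n2-1 (Hugo): min(12, -5, -31) = -31
n2-2 (Hugo): min(-15, -17, -4) = -17
n2 (Zane): max(-31, -17) = -17
r (Hugo): min(-14, -17) = -17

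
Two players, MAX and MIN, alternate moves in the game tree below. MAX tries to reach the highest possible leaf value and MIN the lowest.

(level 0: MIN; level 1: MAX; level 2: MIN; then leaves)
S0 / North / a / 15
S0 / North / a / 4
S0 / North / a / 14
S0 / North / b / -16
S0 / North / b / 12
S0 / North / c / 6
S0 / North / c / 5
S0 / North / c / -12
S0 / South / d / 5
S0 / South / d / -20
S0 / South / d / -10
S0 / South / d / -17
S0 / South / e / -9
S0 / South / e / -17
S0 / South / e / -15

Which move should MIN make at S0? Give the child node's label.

a (MIN): min(15, 4, 14) = 4
b (MIN): min(-16, 12) = -16
c (MIN): min(6, 5, -12) = -12
North (MAX): max(4, -16, -12) = 4
d (MIN): min(5, -20, -10, -17) = -20
e (MIN): min(-9, -17, -15) = -17
South (MAX): max(-20, -17) = -17
S0 (MIN): min(4, -17) = -17
MIN at S0 wants the lowest of {North=4, South=-17}, so chooses South.

South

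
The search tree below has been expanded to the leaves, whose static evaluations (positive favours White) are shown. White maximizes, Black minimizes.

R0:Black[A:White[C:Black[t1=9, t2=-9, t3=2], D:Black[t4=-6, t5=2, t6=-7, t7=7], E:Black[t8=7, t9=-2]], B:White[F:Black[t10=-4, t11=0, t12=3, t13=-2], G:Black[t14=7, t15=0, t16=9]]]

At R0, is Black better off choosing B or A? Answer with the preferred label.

A

F (Black): min(-4, 0, 3, -2) = -4
G (Black): min(7, 0, 9) = 0
B (White): max(-4, 0) = 0
C (Black): min(9, -9, 2) = -9
D (Black): min(-6, 2, -7, 7) = -7
E (Black): min(7, -2) = -2
A (White): max(-9, -7, -2) = -2
Black prefers the lower value; B=0, A=-2. A is better since -2 < 0.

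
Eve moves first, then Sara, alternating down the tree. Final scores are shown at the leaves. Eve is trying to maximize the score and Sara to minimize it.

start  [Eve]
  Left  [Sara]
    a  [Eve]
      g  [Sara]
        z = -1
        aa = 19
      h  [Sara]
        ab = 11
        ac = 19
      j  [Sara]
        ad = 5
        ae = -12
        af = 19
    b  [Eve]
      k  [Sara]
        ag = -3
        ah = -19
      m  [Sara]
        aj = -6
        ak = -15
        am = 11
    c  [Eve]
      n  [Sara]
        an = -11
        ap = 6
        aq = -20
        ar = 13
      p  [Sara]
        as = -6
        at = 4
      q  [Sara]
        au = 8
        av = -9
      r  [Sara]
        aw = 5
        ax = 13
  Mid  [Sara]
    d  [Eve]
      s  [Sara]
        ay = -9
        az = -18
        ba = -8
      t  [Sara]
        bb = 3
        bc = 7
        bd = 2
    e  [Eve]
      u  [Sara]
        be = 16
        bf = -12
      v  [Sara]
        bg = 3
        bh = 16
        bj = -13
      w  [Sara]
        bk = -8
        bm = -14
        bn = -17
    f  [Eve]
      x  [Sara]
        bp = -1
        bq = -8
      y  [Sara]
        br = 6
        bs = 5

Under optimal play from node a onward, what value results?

g (Sara): min(-1, 19) = -1
h (Sara): min(11, 19) = 11
j (Sara): min(5, -12, 19) = -12
a (Eve): max(-1, 11, -12) = 11

11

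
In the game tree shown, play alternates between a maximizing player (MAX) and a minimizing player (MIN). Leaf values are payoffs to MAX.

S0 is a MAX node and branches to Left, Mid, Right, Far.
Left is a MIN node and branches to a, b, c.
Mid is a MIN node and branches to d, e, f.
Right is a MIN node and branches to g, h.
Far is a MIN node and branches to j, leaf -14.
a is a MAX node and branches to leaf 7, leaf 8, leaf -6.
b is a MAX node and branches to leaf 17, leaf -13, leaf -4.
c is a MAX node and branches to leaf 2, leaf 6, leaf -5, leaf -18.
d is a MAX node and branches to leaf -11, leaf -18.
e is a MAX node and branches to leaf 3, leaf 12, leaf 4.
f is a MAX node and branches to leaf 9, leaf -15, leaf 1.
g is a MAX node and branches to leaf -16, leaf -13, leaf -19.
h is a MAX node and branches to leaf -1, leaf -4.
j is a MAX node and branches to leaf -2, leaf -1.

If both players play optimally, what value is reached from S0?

6

a (MAX): max(7, 8, -6) = 8
b (MAX): max(17, -13, -4) = 17
c (MAX): max(2, 6, -5, -18) = 6
Left (MIN): min(8, 17, 6) = 6
d (MAX): max(-11, -18) = -11
e (MAX): max(3, 12, 4) = 12
f (MAX): max(9, -15, 1) = 9
Mid (MIN): min(-11, 12, 9) = -11
g (MAX): max(-16, -13, -19) = -13
h (MAX): max(-1, -4) = -1
Right (MIN): min(-13, -1) = -13
j (MAX): max(-2, -1) = -1
Far (MIN): min(-1, -14) = -14
S0 (MAX): max(6, -11, -13, -14) = 6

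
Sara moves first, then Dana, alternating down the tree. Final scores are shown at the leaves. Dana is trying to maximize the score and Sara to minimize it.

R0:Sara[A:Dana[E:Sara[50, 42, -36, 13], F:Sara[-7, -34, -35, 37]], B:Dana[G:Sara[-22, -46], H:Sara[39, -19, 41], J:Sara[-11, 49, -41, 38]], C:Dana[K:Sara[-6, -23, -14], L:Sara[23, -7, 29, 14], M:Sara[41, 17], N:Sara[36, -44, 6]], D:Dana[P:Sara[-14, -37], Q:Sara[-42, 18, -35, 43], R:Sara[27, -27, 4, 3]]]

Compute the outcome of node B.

G (Sara): min(-22, -46) = -46
H (Sara): min(39, -19, 41) = -19
J (Sara): min(-11, 49, -41, 38) = -41
B (Dana): max(-46, -19, -41) = -19

-19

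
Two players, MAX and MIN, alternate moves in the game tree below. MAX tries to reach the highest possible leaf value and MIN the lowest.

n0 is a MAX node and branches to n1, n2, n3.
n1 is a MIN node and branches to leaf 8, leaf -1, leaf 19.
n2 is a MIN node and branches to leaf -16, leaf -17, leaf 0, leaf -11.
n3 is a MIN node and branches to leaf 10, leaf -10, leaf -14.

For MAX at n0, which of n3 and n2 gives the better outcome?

n3 (MIN): min(10, -10, -14) = -14
n2 (MIN): min(-16, -17, 0, -11) = -17
MAX prefers the higher value; n3=-14, n2=-17. n3 is better since -14 > -17.

n3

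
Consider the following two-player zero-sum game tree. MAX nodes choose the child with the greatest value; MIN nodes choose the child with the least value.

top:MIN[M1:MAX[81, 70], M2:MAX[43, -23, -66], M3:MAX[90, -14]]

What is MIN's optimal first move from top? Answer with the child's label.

M2

M1 (MAX): max(81, 70) = 81
M2 (MAX): max(43, -23, -66) = 43
M3 (MAX): max(90, -14) = 90
top (MIN): min(81, 43, 90) = 43
MIN at top wants the lowest of {M1=81, M2=43, M3=90}, so chooses M2.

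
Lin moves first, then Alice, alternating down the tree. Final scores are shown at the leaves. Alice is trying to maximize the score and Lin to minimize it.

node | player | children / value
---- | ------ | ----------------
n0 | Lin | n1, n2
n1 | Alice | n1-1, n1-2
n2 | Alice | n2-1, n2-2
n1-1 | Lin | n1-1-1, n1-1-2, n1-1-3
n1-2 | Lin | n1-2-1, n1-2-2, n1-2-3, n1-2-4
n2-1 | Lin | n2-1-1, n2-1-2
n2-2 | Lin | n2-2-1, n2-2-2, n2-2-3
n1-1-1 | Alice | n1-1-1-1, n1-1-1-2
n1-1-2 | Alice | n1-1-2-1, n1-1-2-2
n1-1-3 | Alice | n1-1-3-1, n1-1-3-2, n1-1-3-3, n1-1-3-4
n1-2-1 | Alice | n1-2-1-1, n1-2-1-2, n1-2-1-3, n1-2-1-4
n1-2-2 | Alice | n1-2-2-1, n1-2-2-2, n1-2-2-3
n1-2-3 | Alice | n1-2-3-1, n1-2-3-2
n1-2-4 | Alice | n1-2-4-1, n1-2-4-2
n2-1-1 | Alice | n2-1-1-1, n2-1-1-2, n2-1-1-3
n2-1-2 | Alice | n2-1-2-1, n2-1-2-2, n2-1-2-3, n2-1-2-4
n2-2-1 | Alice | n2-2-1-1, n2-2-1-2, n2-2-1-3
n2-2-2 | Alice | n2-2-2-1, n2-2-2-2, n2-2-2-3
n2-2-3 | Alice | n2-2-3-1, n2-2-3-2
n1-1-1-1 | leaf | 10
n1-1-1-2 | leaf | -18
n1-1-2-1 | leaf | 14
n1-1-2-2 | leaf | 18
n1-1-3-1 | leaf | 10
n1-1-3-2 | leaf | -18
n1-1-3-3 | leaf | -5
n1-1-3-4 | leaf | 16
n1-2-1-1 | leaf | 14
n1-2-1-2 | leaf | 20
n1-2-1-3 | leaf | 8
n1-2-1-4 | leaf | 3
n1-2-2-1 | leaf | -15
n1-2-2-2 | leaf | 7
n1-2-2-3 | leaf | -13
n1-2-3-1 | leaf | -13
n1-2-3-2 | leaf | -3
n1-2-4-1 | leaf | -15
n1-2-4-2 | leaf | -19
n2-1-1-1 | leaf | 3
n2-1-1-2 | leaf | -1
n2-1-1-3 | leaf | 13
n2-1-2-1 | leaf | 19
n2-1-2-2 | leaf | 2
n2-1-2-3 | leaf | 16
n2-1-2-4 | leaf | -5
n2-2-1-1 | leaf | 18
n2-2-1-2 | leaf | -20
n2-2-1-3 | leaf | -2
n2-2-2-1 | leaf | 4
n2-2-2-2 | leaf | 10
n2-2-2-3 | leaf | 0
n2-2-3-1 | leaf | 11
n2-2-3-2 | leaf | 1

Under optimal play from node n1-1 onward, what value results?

n1-1-1 (Alice): max(10, -18) = 10
n1-1-2 (Alice): max(14, 18) = 18
n1-1-3 (Alice): max(10, -18, -5, 16) = 16
n1-1 (Lin): min(10, 18, 16) = 10

10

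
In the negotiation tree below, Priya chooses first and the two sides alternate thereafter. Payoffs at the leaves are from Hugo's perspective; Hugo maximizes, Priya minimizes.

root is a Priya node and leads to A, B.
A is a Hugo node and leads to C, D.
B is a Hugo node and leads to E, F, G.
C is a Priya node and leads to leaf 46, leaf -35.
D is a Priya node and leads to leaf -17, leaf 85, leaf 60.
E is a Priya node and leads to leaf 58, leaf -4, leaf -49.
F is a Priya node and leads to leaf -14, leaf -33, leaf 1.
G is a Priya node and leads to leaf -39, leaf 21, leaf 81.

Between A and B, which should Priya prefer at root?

C (Priya): min(46, -35) = -35
D (Priya): min(-17, 85, 60) = -17
A (Hugo): max(-35, -17) = -17
E (Priya): min(58, -4, -49) = -49
F (Priya): min(-14, -33, 1) = -33
G (Priya): min(-39, 21, 81) = -39
B (Hugo): max(-49, -33, -39) = -33
Priya prefers the lower value; A=-17, B=-33. B is better since -33 < -17.

B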